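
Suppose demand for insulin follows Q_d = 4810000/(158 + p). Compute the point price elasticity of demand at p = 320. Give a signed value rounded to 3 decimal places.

-0.669

dQ_d/dp = −4810000/(158 + p)² = -21.0518. At p = 320, Q_d = 10062.8.
Ed = (dQ_d/dp)·(p/Q_d) = (-21.0518) × (320/10062.8) = -0.66945…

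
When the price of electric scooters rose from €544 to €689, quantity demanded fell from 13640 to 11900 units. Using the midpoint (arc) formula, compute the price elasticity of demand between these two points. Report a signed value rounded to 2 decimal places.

-0.58

%ΔQ = (11900 − 13640) / [(13640 + 11900)/2] = -1740/12770 = -0.136256…
%ΔP = (689 − 544) / [(544 + 689)/2] = 145/616.5 = 0.235198…
Arc Ed = %ΔQ / %ΔP = (-1740/12770) / (145/616.5) = -0.5793…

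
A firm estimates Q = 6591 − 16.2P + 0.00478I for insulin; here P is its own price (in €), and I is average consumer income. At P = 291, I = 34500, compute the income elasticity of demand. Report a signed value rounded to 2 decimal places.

At the given values, Q = 6591 − 16.2(291) + 0.00478(34500) = 2041.71.
∂Q/∂I = 0.00478.
E = (0.00478) × (34500/2041.71) = 0.0807…

0.08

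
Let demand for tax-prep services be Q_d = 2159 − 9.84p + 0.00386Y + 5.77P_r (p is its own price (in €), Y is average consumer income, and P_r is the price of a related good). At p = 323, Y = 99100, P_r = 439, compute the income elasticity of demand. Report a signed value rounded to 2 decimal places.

0.20

At the given values, Q_d = 2159 − 9.84(323) + 0.00386(99100) + 5.77(439) = 1896.236.
∂Q_d/∂Y = 0.00386.
E = (0.00386) × (99100/1896.236) = 0.2017…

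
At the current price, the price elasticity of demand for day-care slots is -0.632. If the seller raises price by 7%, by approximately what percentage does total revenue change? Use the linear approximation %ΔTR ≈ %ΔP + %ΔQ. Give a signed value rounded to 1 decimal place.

%ΔQ ≈ Ed × %ΔP = (-0.632) × (+7%) = -4.4240%
%ΔTR ≈ %ΔP + %ΔQ = (+7%) + (-4.4240%) = +2.5760%

+2.6%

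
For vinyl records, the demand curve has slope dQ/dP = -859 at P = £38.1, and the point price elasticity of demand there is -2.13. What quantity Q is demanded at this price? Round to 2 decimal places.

15365.21

Ed = (dQ/dP)·(P/Q) ⇒ Q = (dQ/dP)·P/Ed = (-859)·38.1/(-2.13) = 15365.2112…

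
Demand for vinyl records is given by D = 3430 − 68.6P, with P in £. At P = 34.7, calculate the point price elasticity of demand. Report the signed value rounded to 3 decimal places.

-2.268

dD/dP = −68.6. At P = 34.7, D = 3430 − 68.6(34.7) = 1049.58.
Ed = (dD/dP)·(P/D) = −68.6 × (34.7/1049.58) = -2.26797…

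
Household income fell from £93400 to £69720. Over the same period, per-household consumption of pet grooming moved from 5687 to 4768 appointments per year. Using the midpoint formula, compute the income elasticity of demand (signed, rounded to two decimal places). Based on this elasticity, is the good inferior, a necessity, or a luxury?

0.61; necessity

%ΔQ = (4768 − 5687)/[( 5687 + 4768)/2] = -919/5227.5 = -0.175801…
%ΔIncome = (69720 − 93400)/[( 93400 + 69720)/2] = -23680/81560 = -0.290338…
E_income = (-919/5227.5) / (-23680/81560) = 0.6055…
0 < E_income < 1 ⇒ normal good, necessity.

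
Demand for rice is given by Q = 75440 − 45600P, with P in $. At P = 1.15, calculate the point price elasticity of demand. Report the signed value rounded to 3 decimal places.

-2.280

dQ/dP = −45600. At P = 1.15, Q = 75440 − 45600(1.15) = 23000.
Ed = (dQ/dP)·(P/Q) = −45600 × (1.15/23000) = -2.28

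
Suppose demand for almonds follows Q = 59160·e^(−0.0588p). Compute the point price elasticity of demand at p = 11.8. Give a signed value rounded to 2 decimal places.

-0.69

dQ/dp = −0.0588·Q = -1738.1. At p = 11.8, Q = 29559.5.
Ed = (dQ/dp)·(p/Q) = (-1738.1) × (11.8/29559.5) = -0.6938…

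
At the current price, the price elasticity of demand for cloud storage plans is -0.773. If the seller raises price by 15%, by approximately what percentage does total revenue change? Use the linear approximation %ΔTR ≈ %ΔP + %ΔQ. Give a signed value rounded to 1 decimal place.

%ΔQ ≈ Ed × %ΔP = (-0.773) × (+15%) = -11.5950%
%ΔTR ≈ %ΔP + %ΔQ = (+15%) + (-11.5950%) = +3.4050%

+3.4%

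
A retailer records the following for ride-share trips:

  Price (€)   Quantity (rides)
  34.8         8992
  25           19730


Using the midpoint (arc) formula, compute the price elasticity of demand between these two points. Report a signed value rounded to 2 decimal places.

-2.28

%ΔQ = (19730 − 8992) / [(8992 + 19730)/2] = 10738/14361 = 0.747719…
%ΔP = (25 − 34.8) / [(34.8 + 25)/2] = -9.8/29.9 = -0.327759…
Arc Ed = %ΔQ / %ΔP = (10738/14361) / (-9.8/29.9) = -2.2813…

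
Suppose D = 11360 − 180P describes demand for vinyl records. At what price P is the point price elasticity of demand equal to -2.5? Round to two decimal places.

45.08

Ed = −180P/(11360 − 180P). Set this equal to -2.5:
180P = 2.5·(11360 − 180P) ⇒ 180P(1 + 2.5) = 2.5·11360
P = 2.5·11360 / (180·3.5) = 45.0793…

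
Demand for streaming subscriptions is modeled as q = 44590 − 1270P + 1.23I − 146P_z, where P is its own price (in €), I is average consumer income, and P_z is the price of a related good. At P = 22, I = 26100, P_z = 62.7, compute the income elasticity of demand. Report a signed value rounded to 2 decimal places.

At the given values, q = 44590 − 1270(22) + 1.23(26100) − 146(62.7) = 39598.8.
∂q/∂I = 1.23.
E = (1.23) × (26100/39598.8) = 0.8107…

0.81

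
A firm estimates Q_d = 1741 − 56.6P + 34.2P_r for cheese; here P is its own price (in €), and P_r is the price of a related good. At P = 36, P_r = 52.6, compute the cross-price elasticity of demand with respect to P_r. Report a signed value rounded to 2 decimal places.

1.20

At the given values, Q_d = 1741 − 56.6(36) + 34.2(52.6) = 1502.32.
∂Q_d/∂P_r = 34.2.
E = (34.2) × (52.6/1502.32) = 1.1974…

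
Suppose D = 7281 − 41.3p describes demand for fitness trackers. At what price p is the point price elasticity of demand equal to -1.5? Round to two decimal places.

105.78

Ed = −41.3p/(7281 − 41.3p). Set this equal to -1.5:
41.3p = 1.5·(7281 − 41.3p) ⇒ 41.3p(1 + 1.5) = 1.5·7281
p = 1.5·7281 / (41.3·2.5) = 105.7772…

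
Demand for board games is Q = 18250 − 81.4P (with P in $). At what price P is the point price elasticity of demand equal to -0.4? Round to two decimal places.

Ed = −81.4P/(18250 − 81.4P). Set this equal to -0.4:
81.4P = 0.4·(18250 − 81.4P) ⇒ 81.4P(1 + 0.4) = 0.4·18250
P = 0.4·18250 / (81.4·1.4) = 64.0575…

64.06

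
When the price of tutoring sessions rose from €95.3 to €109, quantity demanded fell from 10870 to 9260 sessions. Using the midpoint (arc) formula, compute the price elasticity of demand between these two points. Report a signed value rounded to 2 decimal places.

%ΔQ = (9260 − 10870) / [(10870 + 9260)/2] = -1610/10065 = -0.159960…
%ΔP = (109 − 95.3) / [(95.3 + 109)/2] = 13.7/102.15 = 0.134116…
Arc Ed = %ΔQ / %ΔP = (-1610/10065) / (13.7/102.15) = -1.1926…

-1.19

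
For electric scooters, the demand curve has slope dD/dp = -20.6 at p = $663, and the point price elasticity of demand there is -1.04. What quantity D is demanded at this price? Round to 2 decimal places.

13132.50

Ed = (dD/dp)·(p/D) ⇒ D = (dD/dp)·p/Ed = (-20.6)·663/(-1.04) = 13132.5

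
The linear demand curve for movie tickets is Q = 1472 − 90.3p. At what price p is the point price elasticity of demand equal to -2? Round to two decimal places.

10.87

Ed = −90.3p/(1472 − 90.3p). Set this equal to -2:
90.3p = 2·(1472 − 90.3p) ⇒ 90.3p(1 + 2) = 2·1472
p = 2·1472 / (90.3·3) = 10.8674…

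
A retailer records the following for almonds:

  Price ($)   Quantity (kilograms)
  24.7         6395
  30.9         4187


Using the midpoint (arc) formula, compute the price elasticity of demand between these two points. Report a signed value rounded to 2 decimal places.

-1.87

%ΔQ = (4187 − 6395) / [(6395 + 4187)/2] = -2208/5291 = -0.417312…
%ΔP = (30.9 − 24.7) / [(24.7 + 30.9)/2] = 6.2/27.8 = 0.223021…
Arc Ed = %ΔQ / %ΔP = (-2208/5291) / (6.2/27.8) = -1.8711…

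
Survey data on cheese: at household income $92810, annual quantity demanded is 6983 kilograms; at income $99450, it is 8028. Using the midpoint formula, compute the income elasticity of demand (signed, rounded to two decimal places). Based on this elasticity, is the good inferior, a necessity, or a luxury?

2.02; luxury

%ΔQ = (8028 − 6983)/[( 6983 + 8028)/2] = 1045/7505.5 = 0.139231…
%ΔIncome = (99450 − 92810)/[( 92810 + 99450)/2] = 6640/96130 = 0.069073…
E_income = (1045/7505.5) / (6640/96130) = 2.0157…
E_income > 1 ⇒ normal good, luxury.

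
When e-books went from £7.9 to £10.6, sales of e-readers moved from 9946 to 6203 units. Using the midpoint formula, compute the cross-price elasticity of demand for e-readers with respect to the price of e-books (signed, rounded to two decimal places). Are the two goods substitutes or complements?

%ΔQ_{e-readers} = (6203 − 9946)/avg = -3743/8074.5 = -0.463558…
%ΔP_{e-books} = (10.6 − 7.9)/avg = 2.7/9.25 = 0.291891…
E_cross = (-3743/8074.5) / (2.7/9.25) = -1.5881…
E_cross < 0 ⇒ the goods are complements.

-1.59; complements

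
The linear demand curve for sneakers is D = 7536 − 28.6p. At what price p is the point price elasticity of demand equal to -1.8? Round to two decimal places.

169.39

Ed = −28.6p/(7536 − 28.6p). Set this equal to -1.8:
28.6p = 1.8·(7536 − 28.6p) ⇒ 28.6p(1 + 1.8) = 1.8·7536
p = 1.8·7536 / (28.6·2.8) = 169.3906…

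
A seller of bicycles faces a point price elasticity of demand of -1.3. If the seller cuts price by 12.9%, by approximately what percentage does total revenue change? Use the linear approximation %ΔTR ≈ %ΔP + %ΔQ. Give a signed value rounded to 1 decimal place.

+3.9%

%ΔQ ≈ Ed × %ΔP = (-1.3) × (-12.9%) = +16.7700%
%ΔTR ≈ %ΔP + %ΔQ = (-12.9%) + (+16.7700%) = +3.8700%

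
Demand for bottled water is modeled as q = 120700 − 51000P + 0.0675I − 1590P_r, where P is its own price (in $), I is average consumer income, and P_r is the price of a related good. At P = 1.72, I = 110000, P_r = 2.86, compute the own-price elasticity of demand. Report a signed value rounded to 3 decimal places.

At the given values, q = 120700 − 51000(1.72) + 0.0675(110000) − 1590(2.86) = 35857.6.
∂q/∂P = −51000.
E = (-51000) × (1.72/35857.6) = -2.44634…

-2.446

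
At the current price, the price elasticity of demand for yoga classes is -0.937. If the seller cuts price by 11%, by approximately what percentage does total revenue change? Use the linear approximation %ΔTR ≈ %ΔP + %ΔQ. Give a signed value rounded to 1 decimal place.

%ΔQ ≈ Ed × %ΔP = (-0.937) × (-11%) = +10.3070%
%ΔTR ≈ %ΔP + %ΔQ = (-11%) + (+10.3070%) = -0.6930%

-0.7%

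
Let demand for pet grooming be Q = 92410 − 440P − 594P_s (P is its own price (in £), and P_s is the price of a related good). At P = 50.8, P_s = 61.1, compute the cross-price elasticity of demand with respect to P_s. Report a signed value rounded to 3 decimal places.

At the given values, Q = 92410 − 440(50.8) − 594(61.1) = 33764.6.
∂Q/∂P_s = -594.
E = (-594) × (61.1/33764.6) = -1.07489…

-1.075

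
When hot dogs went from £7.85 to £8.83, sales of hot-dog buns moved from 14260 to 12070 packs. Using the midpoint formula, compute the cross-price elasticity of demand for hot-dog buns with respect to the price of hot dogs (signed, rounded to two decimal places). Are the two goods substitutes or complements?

-1.42; complements

%ΔQ_{hot-dog buns} = (12070 − 14260)/avg = -2190/13165 = -0.166350…
%ΔP_{hot dogs} = (8.83 − 7.85)/avg = 0.98/8.34 = 0.117505…
E_cross = (-2190/13165) / (0.98/8.34) = -1.4156…
E_cross < 0 ⇒ the goods are complements.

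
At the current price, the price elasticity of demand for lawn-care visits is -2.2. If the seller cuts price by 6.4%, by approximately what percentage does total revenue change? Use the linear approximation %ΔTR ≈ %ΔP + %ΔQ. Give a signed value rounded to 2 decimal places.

+7.68%

%ΔQ ≈ Ed × %ΔP = (-2.2) × (-6.4%) = +14.0800%
%ΔTR ≈ %ΔP + %ΔQ = (-6.4%) + (+14.0800%) = +7.6800%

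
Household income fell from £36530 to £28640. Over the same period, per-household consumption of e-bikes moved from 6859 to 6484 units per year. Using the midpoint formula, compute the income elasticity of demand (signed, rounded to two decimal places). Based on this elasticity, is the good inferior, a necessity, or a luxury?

%ΔQ = (6484 − 6859)/[( 6859 + 6484)/2] = -375/6671.5 = -0.056209…
%ΔIncome = (28640 − 36530)/[( 36530 + 28640)/2] = -7890/32585 = -0.242135…
E_income = (-375/6671.5) / (-7890/32585) = 0.2321…
0 < E_income < 1 ⇒ normal good, necessity.

0.23; necessity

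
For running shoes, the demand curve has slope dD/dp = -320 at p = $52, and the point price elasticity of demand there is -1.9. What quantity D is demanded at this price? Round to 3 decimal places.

Ed = (dD/dp)·(p/D) ⇒ D = (dD/dp)·p/Ed = (-320)·52/(-1.9) = 8757.89473…

8757.895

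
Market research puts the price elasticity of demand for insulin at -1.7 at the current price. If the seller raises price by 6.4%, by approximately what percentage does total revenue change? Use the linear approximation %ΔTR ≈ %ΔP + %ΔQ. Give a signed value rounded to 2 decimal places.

%ΔQ ≈ Ed × %ΔP = (-1.7) × (+6.4%) = -10.8800%
%ΔTR ≈ %ΔP + %ΔQ = (+6.4%) + (-10.8800%) = -4.4800%

-4.48%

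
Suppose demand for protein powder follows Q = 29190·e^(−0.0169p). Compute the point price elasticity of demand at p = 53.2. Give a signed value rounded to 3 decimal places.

dQ/dp = −0.0169·Q = -200.75. At p = 53.2, Q = 11878.7.
Ed = (dQ/dp)·(p/Q) = (-200.75) × (53.2/11878.7) = -0.89908

-0.899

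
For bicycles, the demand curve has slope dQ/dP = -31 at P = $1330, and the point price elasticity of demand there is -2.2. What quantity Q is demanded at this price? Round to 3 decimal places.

Ed = (dQ/dP)·(P/Q) ⇒ Q = (dQ/dP)·P/Ed = (-31)·1330/(-2.2) = 18740.90909…

18740.909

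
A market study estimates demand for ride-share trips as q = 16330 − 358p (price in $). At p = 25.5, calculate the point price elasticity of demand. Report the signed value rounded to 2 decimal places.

dq/dp = −358. At p = 25.5, q = 16330 − 358(25.5) = 7201.
Ed = (dq/dp)·(p/q) = −358 × (25.5/7201) = -1.2677…

-1.27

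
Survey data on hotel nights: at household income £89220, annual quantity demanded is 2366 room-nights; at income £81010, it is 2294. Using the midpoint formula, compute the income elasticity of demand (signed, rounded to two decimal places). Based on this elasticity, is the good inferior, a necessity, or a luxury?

%ΔQ = (2294 − 2366)/[( 2366 + 2294)/2] = -72/2330 = -0.030901…
%ΔIncome = (81010 − 89220)/[( 89220 + 81010)/2] = -8210/85115 = -0.096457…
E_income = (-72/2330) / (-8210/85115) = 0.3203…
0 < E_income < 1 ⇒ normal good, necessity.

0.32; necessity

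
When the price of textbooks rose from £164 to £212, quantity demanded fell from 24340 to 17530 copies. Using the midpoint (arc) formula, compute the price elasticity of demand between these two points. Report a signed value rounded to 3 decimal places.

%ΔQ = (17530 − 24340) / [(24340 + 17530)/2] = -6810/20935 = -0.325292…
%ΔP = (212 − 164) / [(164 + 212)/2] = 48/188 = 0.255319…
Arc Ed = %ΔQ / %ΔP = (-6810/20935) / (48/188) = -1.27406…

-1.274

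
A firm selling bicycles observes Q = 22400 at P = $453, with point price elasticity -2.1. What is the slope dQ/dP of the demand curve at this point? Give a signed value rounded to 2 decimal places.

-103.84

Ed = (dQ/dP)·(P/Q) ⇒ dQ/dP = Ed·Q/P = (-2.1)·22400/453 = -103.8410…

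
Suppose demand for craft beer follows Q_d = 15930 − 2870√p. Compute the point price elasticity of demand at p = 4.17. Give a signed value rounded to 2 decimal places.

-0.29

dQ_d/dp = −2870/(2√p) = -702.723. At p = 4.17, Q_d = 10069.3.
Ed = (dQ_d/dp)·(p/Q_d) = (-702.723) × (4.17/10069.3) = -0.2910…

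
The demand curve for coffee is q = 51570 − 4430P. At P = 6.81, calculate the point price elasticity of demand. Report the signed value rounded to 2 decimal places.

dq/dP = −4430. At P = 6.81, q = 51570 − 4430(6.81) = 21401.7.
Ed = (dq/dP)·(P/q) = −4430 × (6.81/21401.7) = -1.4096…

-1.41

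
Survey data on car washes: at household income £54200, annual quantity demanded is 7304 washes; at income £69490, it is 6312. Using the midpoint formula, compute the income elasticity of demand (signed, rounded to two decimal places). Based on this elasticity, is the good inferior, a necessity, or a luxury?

%ΔQ = (6312 − 7304)/[( 7304 + 6312)/2] = -992/6808 = -0.145710…
%ΔIncome = (69490 − 54200)/[( 54200 + 69490)/2] = 15290/61845 = 0.247230…
E_income = (-992/6808) / (15290/61845) = -0.5893…
E_income < 0 ⇒ inferior good.

-0.59; inferior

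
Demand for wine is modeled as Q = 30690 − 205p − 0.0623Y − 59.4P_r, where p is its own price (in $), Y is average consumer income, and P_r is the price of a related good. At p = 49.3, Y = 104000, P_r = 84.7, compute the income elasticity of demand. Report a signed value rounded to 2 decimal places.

At the given values, Q = 30690 − 205(49.3) − 0.0623(104000) − 59.4(84.7) = 9073.12.
∂Q/∂Y = -0.0623.
E = (-0.0623) × (104000/9073.12) = -0.7141…

-0.71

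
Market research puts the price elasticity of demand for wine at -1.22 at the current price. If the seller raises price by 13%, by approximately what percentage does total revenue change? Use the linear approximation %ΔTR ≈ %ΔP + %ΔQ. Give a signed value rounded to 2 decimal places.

-2.86%

%ΔQ ≈ Ed × %ΔP = (-1.22) × (+13%) = -15.8600%
%ΔTR ≈ %ΔP + %ΔQ = (+13%) + (-15.8600%) = -2.8600%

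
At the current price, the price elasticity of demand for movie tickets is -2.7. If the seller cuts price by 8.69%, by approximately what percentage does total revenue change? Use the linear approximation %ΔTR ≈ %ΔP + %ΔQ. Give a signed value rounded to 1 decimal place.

+14.8%

%ΔQ ≈ Ed × %ΔP = (-2.7) × (-8.69%) = +23.4630%
%ΔTR ≈ %ΔP + %ΔQ = (-8.69%) + (+23.4630%) = +14.7730%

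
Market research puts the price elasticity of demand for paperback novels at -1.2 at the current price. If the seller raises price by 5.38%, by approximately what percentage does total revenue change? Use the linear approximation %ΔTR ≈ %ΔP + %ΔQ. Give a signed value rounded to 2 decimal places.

-1.08%

%ΔQ ≈ Ed × %ΔP = (-1.2) × (+5.38%) = -6.4560%
%ΔTR ≈ %ΔP + %ΔQ = (+5.38%) + (-6.4560%) = -1.0760%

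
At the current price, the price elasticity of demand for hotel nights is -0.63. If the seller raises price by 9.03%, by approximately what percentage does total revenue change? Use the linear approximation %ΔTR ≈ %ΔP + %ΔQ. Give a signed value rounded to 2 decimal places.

%ΔQ ≈ Ed × %ΔP = (-0.63) × (+9.03%) = -5.6889%
%ΔTR ≈ %ΔP + %ΔQ = (+9.03%) + (-5.6889%) = +3.3411%

+3.34%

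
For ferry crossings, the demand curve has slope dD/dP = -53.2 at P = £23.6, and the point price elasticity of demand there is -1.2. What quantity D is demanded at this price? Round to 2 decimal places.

Ed = (dD/dP)·(P/D) ⇒ D = (dD/dP)·P/Ed = (-53.2)·23.6/(-1.2) = 1046.2666…

1046.27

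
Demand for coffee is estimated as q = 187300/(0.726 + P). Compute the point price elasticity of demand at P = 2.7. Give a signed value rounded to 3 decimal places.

dq/dP = −187300/(0.726 + P)² = -15957.4. At P = 2.7, q = 54670.2.
Ed = (dq/dP)·(P/q) = (-15957.4) × (2.7/54670.2) = -0.78809…

-0.788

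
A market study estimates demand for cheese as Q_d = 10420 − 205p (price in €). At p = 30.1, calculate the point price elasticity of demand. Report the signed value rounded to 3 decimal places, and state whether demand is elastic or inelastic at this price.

-1.452; elastic

dQ_d/dp = −205. At p = 30.1, Q_d = 10420 − 205(30.1) = 4249.5.
Ed = (dQ_d/dp)·(p/Q_d) = −205 × (30.1/4249.5) = -1.45205…
|Ed| = 1.452 > 1, so demand is elastic.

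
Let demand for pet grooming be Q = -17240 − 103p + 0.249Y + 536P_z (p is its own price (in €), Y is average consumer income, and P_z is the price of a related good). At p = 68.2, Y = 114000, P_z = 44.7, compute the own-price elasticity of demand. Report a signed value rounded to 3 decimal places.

-0.250

At the given values, Q = -17240 − 103(68.2) + 0.249(114000) + 536(44.7) = 28080.6.
∂Q/∂p = −103.
E = (-103) × (68.2/28080.6) = -0.25015…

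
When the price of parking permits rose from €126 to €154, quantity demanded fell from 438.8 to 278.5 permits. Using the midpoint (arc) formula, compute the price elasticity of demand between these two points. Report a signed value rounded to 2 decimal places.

-2.23

%ΔQ = (278.5 − 438.8) / [(438.8 + 278.5)/2] = -160.3/358.65 = -0.446953…
%ΔP = (154 − 126) / [(126 + 154)/2] = 28/140 = 0.2
Arc Ed = %ΔQ / %ΔP = (-160.3/358.65) / (28/140) = -2.2347…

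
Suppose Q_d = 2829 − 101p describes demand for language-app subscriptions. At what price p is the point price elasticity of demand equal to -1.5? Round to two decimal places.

16.81

Ed = −101p/(2829 − 101p). Set this equal to -1.5:
101p = 1.5·(2829 − 101p) ⇒ 101p(1 + 1.5) = 1.5·2829
p = 1.5·2829 / (101·2.5) = 16.8059…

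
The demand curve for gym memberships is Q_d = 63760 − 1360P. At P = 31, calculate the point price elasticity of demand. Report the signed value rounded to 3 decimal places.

dQ_d/dP = −1360. At P = 31, Q_d = 63760 − 1360(31) = 21600.
Ed = (dQ_d/dP)·(P/Q_d) = −1360 × (31/21600) = -1.95185…

-1.952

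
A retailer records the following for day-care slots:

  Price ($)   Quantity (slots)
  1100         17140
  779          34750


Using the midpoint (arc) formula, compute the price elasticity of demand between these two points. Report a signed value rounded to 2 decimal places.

%ΔQ = (34750 − 17140) / [(17140 + 34750)/2] = 17610/25945 = 0.678743…
%ΔP = (779 − 1100) / [(1100 + 779)/2] = -321/939.5 = -0.341671…
Arc Ed = %ΔQ / %ΔP = (17610/25945) / (-321/939.5) = -1.9865…

-1.99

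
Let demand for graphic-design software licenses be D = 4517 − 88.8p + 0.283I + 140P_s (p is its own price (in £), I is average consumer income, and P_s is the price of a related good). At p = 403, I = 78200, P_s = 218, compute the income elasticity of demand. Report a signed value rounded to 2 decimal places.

At the given values, D = 4517 − 88.8(403) + 0.283(78200) + 140(218) = 21381.2.
∂D/∂I = 0.283.
E = (0.283) × (78200/21381.2) = 1.0350…

1.04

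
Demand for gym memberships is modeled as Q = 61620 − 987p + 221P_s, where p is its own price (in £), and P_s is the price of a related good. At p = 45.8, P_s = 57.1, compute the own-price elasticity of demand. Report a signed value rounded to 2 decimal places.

At the given values, Q = 61620 − 987(45.8) + 221(57.1) = 29034.5.
∂Q/∂p = −987.
E = (-987) × (45.8/29034.5) = -1.5569…

-1.56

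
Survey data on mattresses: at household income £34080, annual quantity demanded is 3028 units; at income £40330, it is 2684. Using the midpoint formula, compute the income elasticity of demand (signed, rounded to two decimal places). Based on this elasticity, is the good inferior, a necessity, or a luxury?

-0.72; inferior

%ΔQ = (2684 − 3028)/[( 3028 + 2684)/2] = -344/2856 = -0.120448…
%ΔIncome = (40330 − 34080)/[( 34080 + 40330)/2] = 6250/37205 = 0.167988…
E_income = (-344/2856) / (6250/37205) = -0.7170…
E_income < 0 ⇒ inferior good.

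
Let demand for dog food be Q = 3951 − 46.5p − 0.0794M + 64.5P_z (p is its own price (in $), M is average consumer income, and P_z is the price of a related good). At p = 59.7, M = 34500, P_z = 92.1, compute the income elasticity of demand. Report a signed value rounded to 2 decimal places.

At the given values, Q = 3951 − 46.5(59.7) − 0.0794(34500) + 64.5(92.1) = 4376.1.
∂Q/∂M = -0.0794.
E = (-0.0794) × (34500/4376.1) = -0.6259…

-0.63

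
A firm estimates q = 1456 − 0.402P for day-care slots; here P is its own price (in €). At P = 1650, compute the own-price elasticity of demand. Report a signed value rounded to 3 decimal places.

At the given values, q = 1456 − 0.402(1650) = 792.7.
∂q/∂P = −0.402.
E = (-0.402) × (1650/792.7) = -0.83676…

-0.837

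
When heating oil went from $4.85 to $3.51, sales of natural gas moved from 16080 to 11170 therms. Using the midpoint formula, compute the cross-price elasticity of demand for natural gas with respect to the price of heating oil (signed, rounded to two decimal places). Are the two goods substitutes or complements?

1.12; substitutes

%ΔQ_{natural gas} = (11170 − 16080)/avg = -4910/13625 = -0.360366…
%ΔP_{heating oil} = (3.51 − 4.85)/avg = -1.34/4.18 = -0.320574…
E_cross = (-4910/13625) / (-1.34/4.18) = 1.1241…
E_cross > 0 ⇒ the goods are substitutes.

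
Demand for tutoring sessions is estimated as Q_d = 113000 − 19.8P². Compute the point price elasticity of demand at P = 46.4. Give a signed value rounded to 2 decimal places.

-1.21

dQ_d/dP = −2·19.8·P = -1837.44. At P = 46.4, Q_d = 70371.392.
Ed = (dQ_d/dP)·(P/Q_d) = (-1837.44) × (46.4/70371.392) = -1.2115…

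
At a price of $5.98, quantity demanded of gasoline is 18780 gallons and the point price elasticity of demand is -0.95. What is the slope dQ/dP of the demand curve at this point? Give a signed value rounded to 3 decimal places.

-2983.445

Ed = (dQ/dP)·(P/Q) ⇒ dQ/dP = Ed·Q/P = (-0.95)·18780/5.98 = -2983.44481…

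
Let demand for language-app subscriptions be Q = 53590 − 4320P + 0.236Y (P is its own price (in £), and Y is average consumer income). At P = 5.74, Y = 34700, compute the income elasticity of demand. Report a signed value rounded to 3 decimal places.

0.221

At the given values, Q = 53590 − 4320(5.74) + 0.236(34700) = 36982.4.
∂Q/∂Y = 0.236.
E = (0.236) × (34700/36982.4) = 0.22143…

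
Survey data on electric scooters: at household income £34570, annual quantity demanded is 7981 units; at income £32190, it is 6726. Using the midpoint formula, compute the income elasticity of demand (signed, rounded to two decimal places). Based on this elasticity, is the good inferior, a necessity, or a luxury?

2.39; luxury

%ΔQ = (6726 − 7981)/[( 7981 + 6726)/2] = -1255/7353.5 = -0.170667…
%ΔIncome = (32190 − 34570)/[( 34570 + 32190)/2] = -2380/33380 = -0.071300…
E_income = (-1255/7353.5) / (-2380/33380) = 2.3936…
E_income > 1 ⇒ normal good, luxury.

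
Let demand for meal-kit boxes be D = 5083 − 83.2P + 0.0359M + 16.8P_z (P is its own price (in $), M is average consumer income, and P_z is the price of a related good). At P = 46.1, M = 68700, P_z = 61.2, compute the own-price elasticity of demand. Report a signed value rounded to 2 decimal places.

At the given values, D = 5083 − 83.2(46.1) + 0.0359(68700) + 16.8(61.2) = 4741.97.
∂D/∂P = −83.2.
E = (-83.2) × (46.1/4741.97) = -0.8088…

-0.81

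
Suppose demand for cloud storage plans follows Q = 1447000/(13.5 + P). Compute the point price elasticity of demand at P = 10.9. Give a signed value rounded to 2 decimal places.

dQ/dP = −1447000/(13.5 + P)² = -2430.46. At P = 10.9, Q = 59303.3.
Ed = (dQ/dP)·(P/Q) = (-2430.46) × (10.9/59303.3) = -0.4467…

-0.45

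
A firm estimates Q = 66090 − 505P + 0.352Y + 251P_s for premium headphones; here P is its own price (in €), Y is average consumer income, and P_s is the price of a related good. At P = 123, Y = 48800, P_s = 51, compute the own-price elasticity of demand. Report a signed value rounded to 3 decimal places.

-1.829

At the given values, Q = 66090 − 505(123) + 0.352(48800) + 251(51) = 33953.6.
∂Q/∂P = −505.
E = (-505) × (123/33953.6) = -1.82940…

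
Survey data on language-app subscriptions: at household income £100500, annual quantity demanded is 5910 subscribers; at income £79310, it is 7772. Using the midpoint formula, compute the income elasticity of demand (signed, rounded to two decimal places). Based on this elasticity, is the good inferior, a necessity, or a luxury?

-1.15; inferior

%ΔQ = (7772 − 5910)/[( 5910 + 7772)/2] = 1862/6841 = 0.272182…
%ΔIncome = (79310 − 100500)/[( 100500 + 79310)/2] = -21190/89905 = -0.235693…
E_income = (1862/6841) / (-21190/89905) = -1.1548…
E_income < 0 ⇒ inferior good.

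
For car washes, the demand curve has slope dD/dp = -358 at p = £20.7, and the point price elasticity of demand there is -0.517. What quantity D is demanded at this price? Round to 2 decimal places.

14333.85

Ed = (dD/dp)·(p/D) ⇒ D = (dD/dp)·p/Ed = (-358)·20.7/(-0.517) = 14333.8491…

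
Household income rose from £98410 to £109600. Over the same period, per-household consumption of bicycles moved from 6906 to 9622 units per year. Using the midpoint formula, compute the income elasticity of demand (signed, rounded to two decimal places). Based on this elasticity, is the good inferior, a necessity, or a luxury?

%ΔQ = (9622 − 6906)/[( 6906 + 9622)/2] = 2716/8264 = 0.328654…
%ΔIncome = (109600 − 98410)/[( 98410 + 109600)/2] = 11190/104005 = 0.107590…
E_income = (2716/8264) / (11190/104005) = 3.0546…
E_income > 1 ⇒ normal good, luxury.

3.05; luxury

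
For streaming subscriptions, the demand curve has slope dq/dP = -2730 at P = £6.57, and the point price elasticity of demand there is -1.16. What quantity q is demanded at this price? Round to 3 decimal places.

Ed = (dq/dP)·(P/q) ⇒ q = (dq/dP)·P/Ed = (-2730)·6.57/(-1.16) = 15462.15517…

15462.155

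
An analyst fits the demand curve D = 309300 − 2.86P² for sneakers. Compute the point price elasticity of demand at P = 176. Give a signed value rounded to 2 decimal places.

dD/dP = −2·2.86·P = -1006.72. At P = 176, D = 220708.64.
Ed = (dD/dP)·(P/D) = (-1006.72) × (176/220708.64) = -0.8027…

-0.80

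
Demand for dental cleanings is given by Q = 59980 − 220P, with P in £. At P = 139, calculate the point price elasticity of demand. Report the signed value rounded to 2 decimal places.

dQ/dP = −220. At P = 139, Q = 59980 − 220(139) = 29400.
Ed = (dQ/dP)·(P/Q) = −220 × (139/29400) = -1.0401…

-1.04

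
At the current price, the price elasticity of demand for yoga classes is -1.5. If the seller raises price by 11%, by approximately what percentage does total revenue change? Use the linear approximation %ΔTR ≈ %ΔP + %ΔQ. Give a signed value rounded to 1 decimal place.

-5.5%

%ΔQ ≈ Ed × %ΔP = (-1.5) × (+11%) = -16.5000%
%ΔTR ≈ %ΔP + %ΔQ = (+11%) + (-16.5000%) = -5.5000%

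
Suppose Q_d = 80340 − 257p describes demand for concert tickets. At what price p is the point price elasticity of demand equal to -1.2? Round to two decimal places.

170.51

Ed = −257p/(80340 − 257p). Set this equal to -1.2:
257p = 1.2·(80340 − 257p) ⇒ 257p(1 + 1.2) = 1.2·80340
p = 1.2·80340 / (257·2.2) = 170.5129…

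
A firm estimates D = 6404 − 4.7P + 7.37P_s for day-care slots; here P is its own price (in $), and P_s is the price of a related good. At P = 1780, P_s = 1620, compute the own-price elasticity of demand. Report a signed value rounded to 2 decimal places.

-0.84

At the given values, D = 6404 − 4.7(1780) + 7.37(1620) = 9977.4.
∂D/∂P = −4.7.
E = (-4.7) × (1780/9977.4) = -0.8384…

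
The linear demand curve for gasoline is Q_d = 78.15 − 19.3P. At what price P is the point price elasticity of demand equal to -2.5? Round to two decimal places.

Ed = −19.3P/(78.15 − 19.3P). Set this equal to -2.5:
19.3P = 2.5·(78.15 − 19.3P) ⇒ 19.3P(1 + 2.5) = 2.5·78.15
P = 2.5·78.15 / (19.3·3.5) = 2.8923…

2.89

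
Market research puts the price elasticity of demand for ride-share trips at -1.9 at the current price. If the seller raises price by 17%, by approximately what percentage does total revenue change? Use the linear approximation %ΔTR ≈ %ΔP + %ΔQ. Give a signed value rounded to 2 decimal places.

%ΔQ ≈ Ed × %ΔP = (-1.9) × (+17%) = -32.3000%
%ΔTR ≈ %ΔP + %ΔQ = (+17%) + (-32.3000%) = -15.3000%

-15.30%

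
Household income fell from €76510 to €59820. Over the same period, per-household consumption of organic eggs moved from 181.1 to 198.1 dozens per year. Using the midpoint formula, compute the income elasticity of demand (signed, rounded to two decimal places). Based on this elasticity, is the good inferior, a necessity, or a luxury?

%ΔQ = (198.1 − 181.1)/[( 181.1 + 198.1)/2] = 17/189.6 = 0.089662…
%ΔIncome = (59820 − 76510)/[( 76510 + 59820)/2] = -16690/68165 = -0.244847…
E_income = (17/189.6) / (-16690/68165) = -0.3661…
E_income < 0 ⇒ inferior good.

-0.37; inferior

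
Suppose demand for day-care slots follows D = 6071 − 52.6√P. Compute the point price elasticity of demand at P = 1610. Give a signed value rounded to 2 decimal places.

-0.27

dD/dP = −52.6/(2√P) = -0.655455. At P = 1610, D = 3960.44.
Ed = (dD/dP)·(P/D) = (-0.655455) × (1610/3960.44) = -0.2664…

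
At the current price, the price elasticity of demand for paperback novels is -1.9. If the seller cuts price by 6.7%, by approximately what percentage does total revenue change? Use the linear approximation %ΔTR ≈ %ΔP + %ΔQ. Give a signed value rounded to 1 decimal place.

%ΔQ ≈ Ed × %ΔP = (-1.9) × (-6.7%) = +12.7300%
%ΔTR ≈ %ΔP + %ΔQ = (-6.7%) + (+12.7300%) = +6.0300%

+6.0%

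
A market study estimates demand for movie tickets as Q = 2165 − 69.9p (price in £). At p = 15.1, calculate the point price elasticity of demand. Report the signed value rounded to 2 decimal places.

dQ/dp = −69.9. At p = 15.1, Q = 2165 − 69.9(15.1) = 1109.51.
Ed = (dQ/dp)·(p/Q) = −69.9 × (15.1/1109.51) = -0.9513…

-0.95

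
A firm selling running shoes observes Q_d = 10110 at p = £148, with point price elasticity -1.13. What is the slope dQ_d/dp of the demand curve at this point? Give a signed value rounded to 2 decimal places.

Ed = (dQ_d/dp)·(p/Q_d) ⇒ dQ_d/dp = Ed·Q_d/p = (-1.13)·10110/148 = -77.1912…

-77.19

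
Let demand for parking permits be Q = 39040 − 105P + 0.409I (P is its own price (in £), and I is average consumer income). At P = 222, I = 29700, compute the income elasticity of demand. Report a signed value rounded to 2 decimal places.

At the given values, Q = 39040 − 105(222) + 0.409(29700) = 27877.3.
∂Q/∂I = 0.409.
E = (0.409) × (29700/27877.3) = 0.4357…

0.44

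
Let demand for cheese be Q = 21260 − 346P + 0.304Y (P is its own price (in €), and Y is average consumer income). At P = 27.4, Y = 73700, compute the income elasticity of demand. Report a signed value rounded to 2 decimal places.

At the given values, Q = 21260 − 346(27.4) + 0.304(73700) = 34184.4.
∂Q/∂Y = 0.304.
E = (0.304) × (73700/34184.4) = 0.6554…

0.66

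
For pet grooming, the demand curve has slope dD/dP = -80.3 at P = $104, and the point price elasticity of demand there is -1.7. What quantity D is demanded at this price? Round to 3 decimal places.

4912.471

Ed = (dD/dP)·(P/D) ⇒ D = (dD/dP)·P/Ed = (-80.3)·104/(-1.7) = 4912.47058…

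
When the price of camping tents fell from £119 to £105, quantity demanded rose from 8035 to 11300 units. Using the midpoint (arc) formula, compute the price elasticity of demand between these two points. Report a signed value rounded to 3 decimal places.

%ΔQ = (11300 − 8035) / [(8035 + 11300)/2] = 3265/9667.5 = 0.337729…
%ΔP = (105 − 119) / [(119 + 105)/2] = -14/112 = -0.125
Arc Ed = %ΔQ / %ΔP = (3265/9667.5) / (-14/112) = -2.70183…

-2.702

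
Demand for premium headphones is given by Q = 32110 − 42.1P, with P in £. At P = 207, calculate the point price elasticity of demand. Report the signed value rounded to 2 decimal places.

-0.37

dQ/dP = −42.1. At P = 207, Q = 32110 − 42.1(207) = 23395.3.
Ed = (dQ/dP)·(P/Q) = −42.1 × (207/23395.3) = -0.3724…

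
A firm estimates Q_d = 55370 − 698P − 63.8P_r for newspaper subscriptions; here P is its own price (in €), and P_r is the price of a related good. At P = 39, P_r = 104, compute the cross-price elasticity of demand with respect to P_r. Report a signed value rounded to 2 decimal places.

At the given values, Q_d = 55370 − 698(39) − 63.8(104) = 21512.8.
∂Q_d/∂P_r = -63.8.
E = (-63.8) × (104/21512.8) = -0.3084…

-0.31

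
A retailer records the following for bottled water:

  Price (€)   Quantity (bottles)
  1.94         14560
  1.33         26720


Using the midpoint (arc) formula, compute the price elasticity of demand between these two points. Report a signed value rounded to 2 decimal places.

%ΔQ = (26720 − 14560) / [(14560 + 26720)/2] = 12160/20640 = 0.589147…
%ΔP = (1.33 − 1.94) / [(1.94 + 1.33)/2] = -0.61/1.635 = -0.373088…
Arc Ed = %ΔQ / %ΔP = (12160/20640) / (-0.61/1.635) = -1.5791…

-1.58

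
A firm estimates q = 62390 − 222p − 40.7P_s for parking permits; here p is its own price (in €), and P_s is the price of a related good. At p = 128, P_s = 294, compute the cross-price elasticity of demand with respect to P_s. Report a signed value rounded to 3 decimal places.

-0.544

At the given values, q = 62390 − 222(128) − 40.7(294) = 22008.2.
∂q/∂P_s = -40.7.
E = (-40.7) × (294/22008.2) = -0.54369…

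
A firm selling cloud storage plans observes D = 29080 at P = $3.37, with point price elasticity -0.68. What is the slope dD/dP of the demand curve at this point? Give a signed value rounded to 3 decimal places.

Ed = (dD/dP)·(P/D) ⇒ dD/dP = Ed·D/P = (-0.68)·29080/3.37 = -5867.77448…

-5867.774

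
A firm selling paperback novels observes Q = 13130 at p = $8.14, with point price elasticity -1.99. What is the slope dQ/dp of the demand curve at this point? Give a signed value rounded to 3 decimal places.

Ed = (dQ/dp)·(p/Q) ⇒ dQ/dp = Ed·Q/p = (-1.99)·13130/8.14 = -3209.91400…

-3209.914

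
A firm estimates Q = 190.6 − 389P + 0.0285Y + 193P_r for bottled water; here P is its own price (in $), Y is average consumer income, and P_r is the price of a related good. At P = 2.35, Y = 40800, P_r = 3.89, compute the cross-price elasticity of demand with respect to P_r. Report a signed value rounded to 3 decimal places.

0.631

At the given values, Q = 190.6 − 389(2.35) + 0.0285(40800) + 193(3.89) = 1190.02.
∂Q/∂P_r = 193.
E = (193) × (3.89/1190.02) = 0.63088…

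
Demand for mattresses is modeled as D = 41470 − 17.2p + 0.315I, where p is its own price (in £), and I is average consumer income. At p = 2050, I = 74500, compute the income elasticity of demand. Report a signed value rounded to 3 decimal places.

At the given values, D = 41470 − 17.2(2050) + 0.315(74500) = 29677.5.
∂D/∂I = 0.315.
E = (0.315) × (74500/29677.5) = 0.79075…

0.791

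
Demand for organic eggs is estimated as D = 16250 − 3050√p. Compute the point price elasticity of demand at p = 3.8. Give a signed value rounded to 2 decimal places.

dD/dp = −3050/(2√p) = -782.308. At p = 3.8, D = 10304.5.
Ed = (dD/dp)·(p/D) = (-782.308) × (3.8/10304.5) = -0.2884…

-0.29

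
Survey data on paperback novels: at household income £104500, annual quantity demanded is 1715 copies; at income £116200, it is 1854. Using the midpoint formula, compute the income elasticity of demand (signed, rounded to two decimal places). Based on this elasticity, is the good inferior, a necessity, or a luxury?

%ΔQ = (1854 − 1715)/[( 1715 + 1854)/2] = 139/1784.5 = 0.077892…
%ΔIncome = (116200 − 104500)/[( 104500 + 116200)/2] = 11700/110350 = 0.106026…
E_income = (139/1784.5) / (11700/110350) = 0.7346…
0 < E_income < 1 ⇒ normal good, necessity.

0.73; necessity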